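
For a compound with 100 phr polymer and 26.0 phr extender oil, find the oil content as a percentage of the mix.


Oil % = oil / (100 + oil) * 100
= 26.0 / (100 + 26.0) * 100
= 26.0 / 126.0 * 100
= 20.63%

20.63%


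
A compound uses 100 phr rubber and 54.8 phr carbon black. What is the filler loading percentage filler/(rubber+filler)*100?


Filler % = filler / (rubber + filler) * 100
= 54.8 / (100 + 54.8) * 100
= 54.8 / 154.8 * 100
= 35.4%

35.4%


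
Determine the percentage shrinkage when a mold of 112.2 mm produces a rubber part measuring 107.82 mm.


Shrinkage = (mold - part) / mold * 100
= (112.2 - 107.82) / 112.2 * 100
= 4.38 / 112.2 * 100
= 3.9%

3.9%


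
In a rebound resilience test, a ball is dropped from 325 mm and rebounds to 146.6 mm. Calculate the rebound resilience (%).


Resilience = h_rebound / h_drop * 100
= 146.6 / 325 * 100
= 45.1%

45.1%


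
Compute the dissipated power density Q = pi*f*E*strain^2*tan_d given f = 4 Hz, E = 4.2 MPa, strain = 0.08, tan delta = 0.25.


Q = pi * f * E * strain^2 * tan_d
= pi * 4 * 4.2 * 0.08^2 * 0.25
= pi * 4 * 4.2 * 0.0064 * 0.25
= 0.0844

Q = 0.0844


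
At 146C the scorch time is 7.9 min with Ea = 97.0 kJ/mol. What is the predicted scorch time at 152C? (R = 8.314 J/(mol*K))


Convert temperatures: T1 = 146 + 273.15 = 419.15 K, T2 = 152 + 273.15 = 425.15 K
ts2_new = 7.9 * exp(97000 / 8.314 * (1/425.15 - 1/419.15))
1/T2 - 1/T1 = -3.3670e-05
ts2_new = 5.33 min

5.33 min


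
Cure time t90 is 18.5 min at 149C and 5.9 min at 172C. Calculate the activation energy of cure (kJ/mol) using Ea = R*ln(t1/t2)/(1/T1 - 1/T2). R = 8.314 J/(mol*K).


T1 = 422.15 K, T2 = 445.15 K
1/T1 - 1/T2 = 1.2239e-04
ln(t1/t2) = ln(18.5/5.9) = 1.1428
Ea = 8.314 * 1.1428 / 1.2239e-04 = 77630.5338 J/mol
Ea = 77.63 kJ/mol

77.63 kJ/mol


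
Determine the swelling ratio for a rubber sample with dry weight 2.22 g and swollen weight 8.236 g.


Q = W_swollen / W_dry
Q = 8.236 / 2.22
Q = 3.71

Q = 3.71


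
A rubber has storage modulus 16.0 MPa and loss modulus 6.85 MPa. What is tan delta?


tan delta = E'' / E'
= 6.85 / 16.0
= 0.4281

tan delta = 0.4281


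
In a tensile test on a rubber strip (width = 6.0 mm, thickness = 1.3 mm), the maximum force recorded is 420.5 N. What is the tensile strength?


Area = width * thickness = 6.0 * 1.3 = 7.8 mm^2
TS = force / area = 420.5 / 7.8 = 53.91 MPa

53.91 MPa


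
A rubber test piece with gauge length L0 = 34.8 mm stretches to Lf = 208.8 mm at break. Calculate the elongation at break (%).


Elongation = (Lf - L0) / L0 * 100
= (208.8 - 34.8) / 34.8 * 100
= 174.0 / 34.8 * 100
= 500.0%

500.0%


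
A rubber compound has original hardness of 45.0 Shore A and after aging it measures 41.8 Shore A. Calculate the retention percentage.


Retention = aged / original * 100
= 41.8 / 45.0 * 100
= 92.9%

92.9%


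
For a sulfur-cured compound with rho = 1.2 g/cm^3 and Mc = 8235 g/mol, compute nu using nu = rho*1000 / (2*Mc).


nu = rho * 1000 / (2 * Mc)
nu = 1.2 * 1000 / (2 * 8235)
nu = 1200.0 / 16470
nu = 0.0729 mol/L

0.0729 mol/L


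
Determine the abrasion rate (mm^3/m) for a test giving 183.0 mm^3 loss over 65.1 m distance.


Rate = volume_loss / distance
= 183.0 / 65.1
= 2.811 mm^3/m

2.811 mm^3/m


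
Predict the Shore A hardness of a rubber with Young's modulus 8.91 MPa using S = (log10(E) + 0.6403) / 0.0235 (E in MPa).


log10(E) = 0.0235*S - 0.6403  =>  S = (log10(E) + 0.6403) / 0.0235
log10(8.91) = 0.949878
S = (0.949878 + 0.6403) / 0.0235 = 1.590178 / 0.0235
S = 67.7

Shore A = 67.7


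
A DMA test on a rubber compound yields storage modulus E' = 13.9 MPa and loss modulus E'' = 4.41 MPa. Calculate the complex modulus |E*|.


|E*| = sqrt(E'^2 + E''^2)
= sqrt(13.9^2 + 4.41^2)
= sqrt(193.2100 + 19.4481)
= 14.583 MPa

14.583 MPa


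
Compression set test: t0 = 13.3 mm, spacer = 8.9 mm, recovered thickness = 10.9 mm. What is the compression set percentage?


CS = (t0 - recovered) / (t0 - ts) * 100
= (13.3 - 10.9) / (13.3 - 8.9) * 100
= 2.4 / 4.4 * 100
= 54.5%

54.5%


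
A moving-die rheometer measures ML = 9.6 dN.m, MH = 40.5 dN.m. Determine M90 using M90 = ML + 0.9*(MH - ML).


M90 = ML + 0.9 * (MH - ML)
M90 = 9.6 + 0.9 * (40.5 - 9.6)
M90 = 9.6 + 0.9 * 30.9
M90 = 37.41 dN.m

37.41 dN.m


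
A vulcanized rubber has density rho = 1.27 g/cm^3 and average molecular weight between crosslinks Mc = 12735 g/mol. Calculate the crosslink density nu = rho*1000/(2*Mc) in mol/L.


nu = rho * 1000 / (2 * Mc)
nu = 1.27 * 1000 / (2 * 12735)
nu = 1270.0 / 25470
nu = 0.0499 mol/L

0.0499 mol/L


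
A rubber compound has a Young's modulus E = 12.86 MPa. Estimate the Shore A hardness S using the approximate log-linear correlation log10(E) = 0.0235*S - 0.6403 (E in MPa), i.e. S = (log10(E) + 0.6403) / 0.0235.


log10(E) = 0.0235*S - 0.6403  =>  S = (log10(E) + 0.6403) / 0.0235
log10(12.86) = 1.109241
S = (1.109241 + 0.6403) / 0.0235 = 1.749541 / 0.0235
S = 74.4

Shore A = 74.4


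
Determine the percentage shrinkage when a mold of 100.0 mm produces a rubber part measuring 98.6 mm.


Shrinkage = (mold - part) / mold * 100
= (100.0 - 98.6) / 100.0 * 100
= 1.4 / 100.0 * 100
= 1.4%

1.4%


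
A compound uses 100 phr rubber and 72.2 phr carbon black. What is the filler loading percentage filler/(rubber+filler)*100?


Filler % = filler / (rubber + filler) * 100
= 72.2 / (100 + 72.2) * 100
= 72.2 / 172.2 * 100
= 41.93%

41.93%


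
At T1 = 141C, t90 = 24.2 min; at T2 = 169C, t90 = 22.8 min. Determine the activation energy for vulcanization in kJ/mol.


T1 = 414.15 K, T2 = 442.15 K
1/T1 - 1/T2 = 1.5291e-04
ln(t1/t2) = ln(24.2/22.8) = 0.0596
Ea = 8.314 * 0.0596 / 1.5291e-04 = 3240.1712 J/mol
Ea = 3.24 kJ/mol

3.24 kJ/mol


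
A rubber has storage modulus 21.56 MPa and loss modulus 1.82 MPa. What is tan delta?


tan delta = E'' / E'
= 1.82 / 21.56
= 0.0844

tan delta = 0.0844


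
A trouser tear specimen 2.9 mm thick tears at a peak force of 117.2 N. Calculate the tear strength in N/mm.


Tear strength = force / thickness
= 117.2 / 2.9
= 40.41 N/mm

40.41 N/mm


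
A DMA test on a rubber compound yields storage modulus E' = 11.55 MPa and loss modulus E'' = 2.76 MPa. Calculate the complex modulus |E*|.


|E*| = sqrt(E'^2 + E''^2)
= sqrt(11.55^2 + 2.76^2)
= sqrt(133.4025 + 7.6176)
= 11.875 MPa

11.875 MPa


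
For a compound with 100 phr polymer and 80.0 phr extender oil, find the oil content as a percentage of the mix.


Oil % = oil / (100 + oil) * 100
= 80.0 / (100 + 80.0) * 100
= 80.0 / 180.0 * 100
= 44.44%

44.44%


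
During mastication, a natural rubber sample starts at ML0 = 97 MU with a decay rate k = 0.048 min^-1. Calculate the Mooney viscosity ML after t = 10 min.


ML = ML0 * exp(-k * t)
ML = 97 * exp(-0.048 * 10)
ML = 97 * 0.6188
ML = 60.02 MU

60.02 MU


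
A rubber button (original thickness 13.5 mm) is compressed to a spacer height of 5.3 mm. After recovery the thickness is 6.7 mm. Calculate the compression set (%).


CS = (t0 - recovered) / (t0 - ts) * 100
= (13.5 - 6.7) / (13.5 - 5.3) * 100
= 6.8 / 8.2 * 100
= 82.9%

82.9%


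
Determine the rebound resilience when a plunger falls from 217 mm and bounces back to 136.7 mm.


Resilience = h_rebound / h_drop * 100
= 136.7 / 217 * 100
= 63.0%

63.0%


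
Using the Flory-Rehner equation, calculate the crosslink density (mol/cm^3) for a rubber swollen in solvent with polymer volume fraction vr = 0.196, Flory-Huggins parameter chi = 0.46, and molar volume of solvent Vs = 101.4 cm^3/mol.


ln(1 - vr) = ln(1 - 0.196) = -0.2182
Numerator = -((-0.2182) + 0.196 + 0.46 * 0.196^2) = 0.0045
Denominator = 101.4 * (0.196^(1/3) - 0.196/2) = 48.9639
nu = 0.0045 / 48.9639 = 9.1591e-05 mol/cm^3

9.1591e-05 mol/cm^3


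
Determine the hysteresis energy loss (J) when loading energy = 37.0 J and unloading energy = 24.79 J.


Hysteresis loss = loading - unloading
= 37.0 - 24.79
= 12.21 J

12.21 J


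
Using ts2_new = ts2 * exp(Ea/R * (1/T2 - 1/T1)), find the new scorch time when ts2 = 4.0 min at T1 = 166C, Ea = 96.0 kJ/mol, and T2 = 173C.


Convert temperatures: T1 = 166 + 273.15 = 439.15 K, T2 = 173 + 273.15 = 446.15 K
ts2_new = 4.0 * exp(96000 / 8.314 * (1/446.15 - 1/439.15))
1/T2 - 1/T1 = -3.5728e-05
ts2_new = 2.65 min

2.65 min


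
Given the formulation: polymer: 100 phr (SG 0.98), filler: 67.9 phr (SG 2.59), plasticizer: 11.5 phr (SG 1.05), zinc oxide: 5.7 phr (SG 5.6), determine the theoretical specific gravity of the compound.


Sum of weights = 185.1
Volume contributions:
  polymer: 100/0.98 = 102.0408
  filler: 67.9/2.59 = 26.2162
  plasticizer: 11.5/1.05 = 10.9524
  zinc oxide: 5.7/5.6 = 1.0179
Sum of volumes = 140.2273
SG = 185.1 / 140.2273 = 1.32

SG = 1.32


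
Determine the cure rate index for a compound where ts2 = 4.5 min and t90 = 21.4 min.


CRI = 100 / (t90 - ts2)
= 100 / (21.4 - 4.5)
= 100 / 16.9
= 5.92 min^-1

5.92 min^-1


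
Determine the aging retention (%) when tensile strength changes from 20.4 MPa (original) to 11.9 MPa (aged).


Retention = aged / original * 100
= 11.9 / 20.4 * 100
= 58.3%

58.3%


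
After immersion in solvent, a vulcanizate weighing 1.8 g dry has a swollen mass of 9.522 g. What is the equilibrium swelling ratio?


Q = W_swollen / W_dry
Q = 9.522 / 1.8
Q = 5.29

Q = 5.29


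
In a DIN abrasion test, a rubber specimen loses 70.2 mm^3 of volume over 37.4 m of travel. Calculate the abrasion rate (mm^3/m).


Rate = volume_loss / distance
= 70.2 / 37.4
= 1.877 mm^3/m

1.877 mm^3/m


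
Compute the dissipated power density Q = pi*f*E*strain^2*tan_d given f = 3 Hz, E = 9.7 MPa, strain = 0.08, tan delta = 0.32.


Q = pi * f * E * strain^2 * tan_d
= pi * 3 * 9.7 * 0.08^2 * 0.32
= pi * 3 * 9.7 * 0.0064 * 0.32
= 0.1872

Q = 0.1872


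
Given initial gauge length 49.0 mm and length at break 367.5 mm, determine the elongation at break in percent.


Elongation = (Lf - L0) / L0 * 100
= (367.5 - 49.0) / 49.0 * 100
= 318.5 / 49.0 * 100
= 650.0%

650.0%


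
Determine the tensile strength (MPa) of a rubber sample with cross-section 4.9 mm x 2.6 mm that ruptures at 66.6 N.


Area = width * thickness = 4.9 * 2.6 = 12.74 mm^2
TS = force / area = 66.6 / 12.74 = 5.23 MPa

5.23 MPa


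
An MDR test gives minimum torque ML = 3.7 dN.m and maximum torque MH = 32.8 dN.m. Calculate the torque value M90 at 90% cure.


M90 = ML + 0.9 * (MH - ML)
M90 = 3.7 + 0.9 * (32.8 - 3.7)
M90 = 3.7 + 0.9 * 29.1
M90 = 29.89 dN.m

29.89 dN.m


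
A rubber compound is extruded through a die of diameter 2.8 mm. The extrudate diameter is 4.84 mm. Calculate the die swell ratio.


Die swell ratio = D_extrudate / D_die
= 4.84 / 2.8
= 1.729

Die swell = 1.729


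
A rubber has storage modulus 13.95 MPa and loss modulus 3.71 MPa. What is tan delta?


tan delta = E'' / E'
= 3.71 / 13.95
= 0.2659

tan delta = 0.2659


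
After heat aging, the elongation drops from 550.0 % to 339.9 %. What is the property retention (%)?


Retention = aged / original * 100
= 339.9 / 550.0 * 100
= 61.8%

61.8%


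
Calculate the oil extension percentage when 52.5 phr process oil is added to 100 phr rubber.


Oil % = oil / (100 + oil) * 100
= 52.5 / (100 + 52.5) * 100
= 52.5 / 152.5 * 100
= 34.43%

34.43%


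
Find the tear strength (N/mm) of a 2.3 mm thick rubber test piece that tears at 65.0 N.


Tear strength = force / thickness
= 65.0 / 2.3
= 28.26 N/mm

28.26 N/mm


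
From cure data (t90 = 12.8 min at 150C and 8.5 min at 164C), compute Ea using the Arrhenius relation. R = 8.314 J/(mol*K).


T1 = 423.15 K, T2 = 437.15 K
1/T1 - 1/T2 = 7.5684e-05
ln(t1/t2) = ln(12.8/8.5) = 0.4094
Ea = 8.314 * 0.4094 / 7.5684e-05 = 44970.9830 J/mol
Ea = 44.97 kJ/mol

44.97 kJ/mol


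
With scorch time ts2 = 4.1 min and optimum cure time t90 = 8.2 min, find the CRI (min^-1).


CRI = 100 / (t90 - ts2)
= 100 / (8.2 - 4.1)
= 100 / 4.1
= 24.39 min^-1

24.39 min^-1


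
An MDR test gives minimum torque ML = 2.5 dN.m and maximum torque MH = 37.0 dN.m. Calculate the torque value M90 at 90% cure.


M90 = ML + 0.9 * (MH - ML)
M90 = 2.5 + 0.9 * (37.0 - 2.5)
M90 = 2.5 + 0.9 * 34.5
M90 = 33.55 dN.m

33.55 dN.m


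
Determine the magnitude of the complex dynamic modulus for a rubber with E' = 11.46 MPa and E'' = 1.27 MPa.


|E*| = sqrt(E'^2 + E''^2)
= sqrt(11.46^2 + 1.27^2)
= sqrt(131.3316 + 1.6129)
= 11.53 MPa

11.53 MPa


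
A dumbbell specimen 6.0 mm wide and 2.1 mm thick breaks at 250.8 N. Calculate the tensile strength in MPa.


Area = width * thickness = 6.0 * 2.1 = 12.6 mm^2
TS = force / area = 250.8 / 12.6 = 19.9 MPa

19.9 MPa


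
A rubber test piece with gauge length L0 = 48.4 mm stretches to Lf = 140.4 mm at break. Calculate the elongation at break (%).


Elongation = (Lf - L0) / L0 * 100
= (140.4 - 48.4) / 48.4 * 100
= 92.0 / 48.4 * 100
= 190.1%

190.1%


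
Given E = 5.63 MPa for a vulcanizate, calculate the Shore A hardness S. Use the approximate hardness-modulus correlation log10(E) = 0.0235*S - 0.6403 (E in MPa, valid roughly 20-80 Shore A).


log10(E) = 0.0235*S - 0.6403  =>  S = (log10(E) + 0.6403) / 0.0235
log10(5.63) = 0.750508
S = (0.750508 + 0.6403) / 0.0235 = 1.390808 / 0.0235
S = 59.2

Shore A = 59.2


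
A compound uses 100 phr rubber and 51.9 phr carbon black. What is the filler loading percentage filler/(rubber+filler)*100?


Filler % = filler / (rubber + filler) * 100
= 51.9 / (100 + 51.9) * 100
= 51.9 / 151.9 * 100
= 34.17%

34.17%


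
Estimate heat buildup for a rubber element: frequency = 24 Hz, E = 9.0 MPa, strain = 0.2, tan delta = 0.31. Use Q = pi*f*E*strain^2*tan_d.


Q = pi * f * E * strain^2 * tan_d
= pi * 24 * 9.0 * 0.2^2 * 0.31
= pi * 24 * 9.0 * 0.0400 * 0.31
= 8.4144

Q = 8.4144


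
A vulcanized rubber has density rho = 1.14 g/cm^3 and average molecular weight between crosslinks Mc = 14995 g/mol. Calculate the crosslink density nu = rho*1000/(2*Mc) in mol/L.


nu = rho * 1000 / (2 * Mc)
nu = 1.14 * 1000 / (2 * 14995)
nu = 1140.0 / 29990
nu = 0.0380 mol/L

0.0380 mol/L


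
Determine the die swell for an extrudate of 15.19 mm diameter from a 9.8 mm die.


Die swell ratio = D_extrudate / D_die
= 15.19 / 9.8
= 1.55

Die swell = 1.55


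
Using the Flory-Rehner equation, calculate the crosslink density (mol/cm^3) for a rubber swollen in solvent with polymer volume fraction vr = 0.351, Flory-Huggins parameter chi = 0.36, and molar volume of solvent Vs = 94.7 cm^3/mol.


ln(1 - vr) = ln(1 - 0.351) = -0.4323
Numerator = -((-0.4323) + 0.351 + 0.36 * 0.351^2) = 0.0370
Denominator = 94.7 * (0.351^(1/3) - 0.351/2) = 50.1816
nu = 0.0370 / 50.1816 = 7.3673e-04 mol/cm^3

7.3673e-04 mol/cm^3


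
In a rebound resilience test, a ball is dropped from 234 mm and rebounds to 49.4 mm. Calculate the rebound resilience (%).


Resilience = h_rebound / h_drop * 100
= 49.4 / 234 * 100
= 21.1%

21.1%


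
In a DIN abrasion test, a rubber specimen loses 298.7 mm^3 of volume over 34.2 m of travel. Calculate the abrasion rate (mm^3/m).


Rate = volume_loss / distance
= 298.7 / 34.2
= 8.734 mm^3/m

8.734 mm^3/m


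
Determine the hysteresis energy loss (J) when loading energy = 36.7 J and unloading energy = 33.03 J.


Hysteresis loss = loading - unloading
= 36.7 - 33.03
= 3.67 J

3.67 J


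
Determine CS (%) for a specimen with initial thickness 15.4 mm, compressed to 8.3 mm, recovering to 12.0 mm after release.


CS = (t0 - recovered) / (t0 - ts) * 100
= (15.4 - 12.0) / (15.4 - 8.3) * 100
= 3.4 / 7.1 * 100
= 47.9%

47.9%


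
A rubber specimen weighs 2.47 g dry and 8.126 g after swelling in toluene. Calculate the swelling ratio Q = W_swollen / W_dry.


Q = W_swollen / W_dry
Q = 8.126 / 2.47
Q = 3.29

Q = 3.29


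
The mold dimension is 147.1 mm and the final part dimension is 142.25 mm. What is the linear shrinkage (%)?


Shrinkage = (mold - part) / mold * 100
= (147.1 - 142.25) / 147.1 * 100
= 4.85 / 147.1 * 100
= 3.3%

3.3%


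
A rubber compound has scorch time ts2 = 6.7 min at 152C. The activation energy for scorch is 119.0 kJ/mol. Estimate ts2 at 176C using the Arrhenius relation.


Convert temperatures: T1 = 152 + 273.15 = 425.15 K, T2 = 176 + 273.15 = 449.15 K
ts2_new = 6.7 * exp(119000 / 8.314 * (1/449.15 - 1/425.15))
1/T2 - 1/T1 = -1.2568e-04
ts2_new = 1.11 min

1.11 min


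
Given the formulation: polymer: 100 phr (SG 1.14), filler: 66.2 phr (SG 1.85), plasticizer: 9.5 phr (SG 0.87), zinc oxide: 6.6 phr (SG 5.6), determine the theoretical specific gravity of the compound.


Sum of weights = 182.3
Volume contributions:
  polymer: 100/1.14 = 87.7193
  filler: 66.2/1.85 = 35.7838
  plasticizer: 9.5/0.87 = 10.9195
  zinc oxide: 6.6/5.6 = 1.1786
Sum of volumes = 135.6012
SG = 182.3 / 135.6012 = 1.344

SG = 1.344


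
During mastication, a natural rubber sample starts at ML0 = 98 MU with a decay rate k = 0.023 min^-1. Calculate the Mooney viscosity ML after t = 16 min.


ML = ML0 * exp(-k * t)
ML = 98 * exp(-0.023 * 16)
ML = 98 * 0.6921
ML = 67.83 MU

67.83 MU


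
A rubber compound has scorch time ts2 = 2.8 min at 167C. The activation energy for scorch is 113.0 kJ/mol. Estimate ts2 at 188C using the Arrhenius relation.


Convert temperatures: T1 = 167 + 273.15 = 440.15 K, T2 = 188 + 273.15 = 461.15 K
ts2_new = 2.8 * exp(113000 / 8.314 * (1/461.15 - 1/440.15))
1/T2 - 1/T1 = -1.0346e-04
ts2_new = 0.69 min

0.69 min


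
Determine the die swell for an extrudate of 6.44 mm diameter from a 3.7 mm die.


Die swell ratio = D_extrudate / D_die
= 6.44 / 3.7
= 1.741

Die swell = 1.741


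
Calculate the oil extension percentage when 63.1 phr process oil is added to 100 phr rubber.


Oil % = oil / (100 + oil) * 100
= 63.1 / (100 + 63.1) * 100
= 63.1 / 163.1 * 100
= 38.69%

38.69%


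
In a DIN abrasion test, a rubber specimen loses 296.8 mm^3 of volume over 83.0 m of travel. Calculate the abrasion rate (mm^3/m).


Rate = volume_loss / distance
= 296.8 / 83.0
= 3.576 mm^3/m

3.576 mm^3/m


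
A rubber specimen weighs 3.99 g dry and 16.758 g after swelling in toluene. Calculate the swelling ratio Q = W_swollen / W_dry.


Q = W_swollen / W_dry
Q = 16.758 / 3.99
Q = 4.2

Q = 4.2


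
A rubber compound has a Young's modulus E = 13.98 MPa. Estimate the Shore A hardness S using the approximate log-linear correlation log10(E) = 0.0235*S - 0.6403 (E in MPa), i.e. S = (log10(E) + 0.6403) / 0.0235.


log10(E) = 0.0235*S - 0.6403  =>  S = (log10(E) + 0.6403) / 0.0235
log10(13.98) = 1.145507
S = (1.145507 + 0.6403) / 0.0235 = 1.785807 / 0.0235
S = 76.0

Shore A = 76.0


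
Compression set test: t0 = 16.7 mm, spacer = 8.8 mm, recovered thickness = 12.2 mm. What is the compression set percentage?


CS = (t0 - recovered) / (t0 - ts) * 100
= (16.7 - 12.2) / (16.7 - 8.8) * 100
= 4.5 / 7.9 * 100
= 57.0%

57.0%


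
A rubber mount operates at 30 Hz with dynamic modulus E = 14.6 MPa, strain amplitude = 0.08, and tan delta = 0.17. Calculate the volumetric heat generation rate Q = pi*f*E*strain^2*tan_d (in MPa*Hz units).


Q = pi * f * E * strain^2 * tan_d
= pi * 30 * 14.6 * 0.08^2 * 0.17
= pi * 30 * 14.6 * 0.0064 * 0.17
= 1.4971

Q = 1.4971


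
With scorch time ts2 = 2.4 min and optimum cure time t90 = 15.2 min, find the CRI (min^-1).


CRI = 100 / (t90 - ts2)
= 100 / (15.2 - 2.4)
= 100 / 12.8
= 7.81 min^-1

7.81 min^-1


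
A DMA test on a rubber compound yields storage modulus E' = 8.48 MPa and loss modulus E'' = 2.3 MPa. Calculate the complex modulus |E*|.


|E*| = sqrt(E'^2 + E''^2)
= sqrt(8.48^2 + 2.3^2)
= sqrt(71.9104 + 5.2900)
= 8.786 MPa

8.786 MPa


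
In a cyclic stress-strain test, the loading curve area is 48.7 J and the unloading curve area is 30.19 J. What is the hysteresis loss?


Hysteresis loss = loading - unloading
= 48.7 - 30.19
= 18.51 J

18.51 J


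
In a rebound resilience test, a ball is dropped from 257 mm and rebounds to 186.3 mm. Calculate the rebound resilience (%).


Resilience = h_rebound / h_drop * 100
= 186.3 / 257 * 100
= 72.5%

72.5%


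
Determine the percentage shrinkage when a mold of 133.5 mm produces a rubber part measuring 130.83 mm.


Shrinkage = (mold - part) / mold * 100
= (133.5 - 130.83) / 133.5 * 100
= 2.67 / 133.5 * 100
= 2.0%

2.0%


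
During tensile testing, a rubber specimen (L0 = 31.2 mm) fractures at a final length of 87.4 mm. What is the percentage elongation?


Elongation = (Lf - L0) / L0 * 100
= (87.4 - 31.2) / 31.2 * 100
= 56.2 / 31.2 * 100
= 180.1%

180.1%


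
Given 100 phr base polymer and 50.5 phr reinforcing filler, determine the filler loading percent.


Filler % = filler / (rubber + filler) * 100
= 50.5 / (100 + 50.5) * 100
= 50.5 / 150.5 * 100
= 33.55%

33.55%


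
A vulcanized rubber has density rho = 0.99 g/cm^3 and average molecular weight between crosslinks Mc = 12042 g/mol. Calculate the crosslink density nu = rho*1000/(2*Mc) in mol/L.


nu = rho * 1000 / (2 * Mc)
nu = 0.99 * 1000 / (2 * 12042)
nu = 990.0 / 24084
nu = 0.0411 mol/L

0.0411 mol/L


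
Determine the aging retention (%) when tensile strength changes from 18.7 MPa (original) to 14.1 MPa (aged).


Retention = aged / original * 100
= 14.1 / 18.7 * 100
= 75.4%

75.4%


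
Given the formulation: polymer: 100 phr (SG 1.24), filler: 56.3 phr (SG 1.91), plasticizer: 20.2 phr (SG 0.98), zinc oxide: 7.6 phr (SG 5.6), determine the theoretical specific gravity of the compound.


Sum of weights = 184.1
Volume contributions:
  polymer: 100/1.24 = 80.6452
  filler: 56.3/1.91 = 29.4764
  plasticizer: 20.2/0.98 = 20.6122
  zinc oxide: 7.6/5.6 = 1.3571
Sum of volumes = 132.0910
SG = 184.1 / 132.0910 = 1.394

SG = 1.394


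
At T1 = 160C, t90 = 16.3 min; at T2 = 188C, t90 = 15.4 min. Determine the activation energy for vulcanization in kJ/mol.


T1 = 433.15 K, T2 = 461.15 K
1/T1 - 1/T2 = 1.4018e-04
ln(t1/t2) = ln(16.3/15.4) = 0.0568
Ea = 8.314 * 0.0568 / 1.4018e-04 = 3368.7012 J/mol
Ea = 3.37 kJ/mol

3.37 kJ/mol


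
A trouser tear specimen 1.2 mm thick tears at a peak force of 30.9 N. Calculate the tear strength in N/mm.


Tear strength = force / thickness
= 30.9 / 1.2
= 25.75 N/mm

25.75 N/mm


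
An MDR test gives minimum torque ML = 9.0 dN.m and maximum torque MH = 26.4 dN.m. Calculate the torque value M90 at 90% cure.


M90 = ML + 0.9 * (MH - ML)
M90 = 9.0 + 0.9 * (26.4 - 9.0)
M90 = 9.0 + 0.9 * 17.4
M90 = 24.66 dN.m

24.66 dN.m


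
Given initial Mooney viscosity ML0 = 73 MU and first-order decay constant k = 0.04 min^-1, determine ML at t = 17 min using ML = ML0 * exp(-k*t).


ML = ML0 * exp(-k * t)
ML = 73 * exp(-0.04 * 17)
ML = 73 * 0.5066
ML = 36.98 MU

36.98 MU


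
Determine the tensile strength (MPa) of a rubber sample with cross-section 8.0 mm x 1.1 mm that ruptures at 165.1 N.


Area = width * thickness = 8.0 * 1.1 = 8.8 mm^2
TS = force / area = 165.1 / 8.8 = 18.76 MPa

18.76 MPa


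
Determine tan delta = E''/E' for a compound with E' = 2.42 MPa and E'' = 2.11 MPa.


tan delta = E'' / E'
= 2.11 / 2.42
= 0.8719

tan delta = 0.8719


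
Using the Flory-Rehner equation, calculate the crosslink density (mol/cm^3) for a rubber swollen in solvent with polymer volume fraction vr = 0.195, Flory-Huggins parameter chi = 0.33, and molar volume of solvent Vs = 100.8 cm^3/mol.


ln(1 - vr) = ln(1 - 0.195) = -0.2169
Numerator = -((-0.2169) + 0.195 + 0.33 * 0.195^2) = 0.0094
Denominator = 100.8 * (0.195^(1/3) - 0.195/2) = 48.6248
nu = 0.0094 / 48.6248 = 1.9259e-04 mol/cm^3

1.9259e-04 mol/cm^3


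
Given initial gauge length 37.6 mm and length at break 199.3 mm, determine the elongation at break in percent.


Elongation = (Lf - L0) / L0 * 100
= (199.3 - 37.6) / 37.6 * 100
= 161.7 / 37.6 * 100
= 430.1%

430.1%


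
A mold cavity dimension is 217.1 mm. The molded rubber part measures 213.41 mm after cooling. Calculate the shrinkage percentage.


Shrinkage = (mold - part) / mold * 100
= (217.1 - 213.41) / 217.1 * 100
= 3.69 / 217.1 * 100
= 1.7%

1.7%


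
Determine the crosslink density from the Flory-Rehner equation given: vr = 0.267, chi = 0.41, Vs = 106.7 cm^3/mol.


ln(1 - vr) = ln(1 - 0.267) = -0.3106
Numerator = -((-0.3106) + 0.267 + 0.41 * 0.267^2) = 0.0144
Denominator = 106.7 * (0.267^(1/3) - 0.267/2) = 54.4626
nu = 0.0144 / 54.4626 = 2.6405e-04 mol/cm^3

2.6405e-04 mol/cm^3


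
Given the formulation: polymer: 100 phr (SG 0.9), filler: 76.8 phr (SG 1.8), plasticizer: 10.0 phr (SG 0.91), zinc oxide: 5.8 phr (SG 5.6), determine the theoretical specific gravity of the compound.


Sum of weights = 192.6
Volume contributions:
  polymer: 100/0.9 = 111.1111
  filler: 76.8/1.8 = 42.6667
  plasticizer: 10.0/0.91 = 10.9890
  zinc oxide: 5.8/5.6 = 1.0357
Sum of volumes = 165.8025
SG = 192.6 / 165.8025 = 1.162

SG = 1.162


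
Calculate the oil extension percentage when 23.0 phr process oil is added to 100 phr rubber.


Oil % = oil / (100 + oil) * 100
= 23.0 / (100 + 23.0) * 100
= 23.0 / 123.0 * 100
= 18.7%

18.7%


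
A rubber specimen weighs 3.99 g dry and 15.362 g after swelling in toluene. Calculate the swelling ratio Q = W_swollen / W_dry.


Q = W_swollen / W_dry
Q = 15.362 / 3.99
Q = 3.85

Q = 3.85


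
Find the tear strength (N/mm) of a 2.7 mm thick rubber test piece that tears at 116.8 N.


Tear strength = force / thickness
= 116.8 / 2.7
= 43.26 N/mm

43.26 N/mm


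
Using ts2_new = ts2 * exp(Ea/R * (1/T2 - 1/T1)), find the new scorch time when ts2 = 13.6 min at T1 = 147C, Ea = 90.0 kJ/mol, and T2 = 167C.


Convert temperatures: T1 = 147 + 273.15 = 420.15 K, T2 = 167 + 273.15 = 440.15 K
ts2_new = 13.6 * exp(90000 / 8.314 * (1/440.15 - 1/420.15))
1/T2 - 1/T1 = -1.0815e-04
ts2_new = 4.22 min

4.22 min


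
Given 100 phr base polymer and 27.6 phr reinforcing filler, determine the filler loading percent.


Filler % = filler / (rubber + filler) * 100
= 27.6 / (100 + 27.6) * 100
= 27.6 / 127.6 * 100
= 21.63%

21.63%


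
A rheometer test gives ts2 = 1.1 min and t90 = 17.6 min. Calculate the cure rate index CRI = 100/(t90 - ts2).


CRI = 100 / (t90 - ts2)
= 100 / (17.6 - 1.1)
= 100 / 16.5
= 6.06 min^-1

6.06 min^-1


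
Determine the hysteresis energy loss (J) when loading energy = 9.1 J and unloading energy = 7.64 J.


Hysteresis loss = loading - unloading
= 9.1 - 7.64
= 1.46 J

1.46 J


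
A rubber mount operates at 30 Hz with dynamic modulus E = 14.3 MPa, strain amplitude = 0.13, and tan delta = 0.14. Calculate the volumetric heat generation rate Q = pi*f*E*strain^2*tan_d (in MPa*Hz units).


Q = pi * f * E * strain^2 * tan_d
= pi * 30 * 14.3 * 0.13^2 * 0.14
= pi * 30 * 14.3 * 0.0169 * 0.14
= 3.1888

Q = 3.1888


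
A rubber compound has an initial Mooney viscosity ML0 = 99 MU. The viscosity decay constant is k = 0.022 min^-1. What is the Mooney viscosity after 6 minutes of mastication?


ML = ML0 * exp(-k * t)
ML = 99 * exp(-0.022 * 6)
ML = 99 * 0.8763
ML = 86.76 MU

86.76 MU


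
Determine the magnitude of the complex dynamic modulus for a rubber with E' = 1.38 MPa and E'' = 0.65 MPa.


|E*| = sqrt(E'^2 + E''^2)
= sqrt(1.38^2 + 0.65^2)
= sqrt(1.9044 + 0.4225)
= 1.525 MPa

1.525 MPa


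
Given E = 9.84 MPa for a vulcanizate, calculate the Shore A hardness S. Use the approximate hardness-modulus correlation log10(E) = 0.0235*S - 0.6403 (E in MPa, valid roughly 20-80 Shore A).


log10(E) = 0.0235*S - 0.6403  =>  S = (log10(E) + 0.6403) / 0.0235
log10(9.84) = 0.992995
S = (0.992995 + 0.6403) / 0.0235 = 1.633295 / 0.0235
S = 69.5

Shore A = 69.5


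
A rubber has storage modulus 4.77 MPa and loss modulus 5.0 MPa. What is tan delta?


tan delta = E'' / E'
= 5.0 / 4.77
= 1.0482

tan delta = 1.0482


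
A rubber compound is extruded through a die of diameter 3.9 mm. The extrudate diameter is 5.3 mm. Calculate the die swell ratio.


Die swell ratio = D_extrudate / D_die
= 5.3 / 3.9
= 1.359

Die swell = 1.359


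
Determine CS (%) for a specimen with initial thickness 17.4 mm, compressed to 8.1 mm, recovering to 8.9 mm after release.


CS = (t0 - recovered) / (t0 - ts) * 100
= (17.4 - 8.9) / (17.4 - 8.1) * 100
= 8.5 / 9.3 * 100
= 91.4%

91.4%


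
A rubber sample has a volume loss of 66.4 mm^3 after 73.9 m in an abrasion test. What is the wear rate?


Rate = volume_loss / distance
= 66.4 / 73.9
= 0.899 mm^3/m

0.899 mm^3/m


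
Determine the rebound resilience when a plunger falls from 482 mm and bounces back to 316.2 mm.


Resilience = h_rebound / h_drop * 100
= 316.2 / 482 * 100
= 65.6%

65.6%


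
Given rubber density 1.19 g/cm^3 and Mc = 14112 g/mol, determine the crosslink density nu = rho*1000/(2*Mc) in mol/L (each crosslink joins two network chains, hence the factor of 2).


nu = rho * 1000 / (2 * Mc)
nu = 1.19 * 1000 / (2 * 14112)
nu = 1190.0 / 28224
nu = 0.0422 mol/L

0.0422 mol/L


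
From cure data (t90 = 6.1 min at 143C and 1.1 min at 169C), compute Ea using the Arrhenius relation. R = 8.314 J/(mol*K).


T1 = 416.15 K, T2 = 442.15 K
1/T1 - 1/T2 = 1.4130e-04
ln(t1/t2) = ln(6.1/1.1) = 1.7130
Ea = 8.314 * 1.7130 / 1.4130e-04 = 100787.8395 J/mol
Ea = 100.79 kJ/mol

100.79 kJ/mol


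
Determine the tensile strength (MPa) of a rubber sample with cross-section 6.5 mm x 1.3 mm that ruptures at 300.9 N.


Area = width * thickness = 6.5 * 1.3 = 8.45 mm^2
TS = force / area = 300.9 / 8.45 = 35.61 MPa

35.61 MPa


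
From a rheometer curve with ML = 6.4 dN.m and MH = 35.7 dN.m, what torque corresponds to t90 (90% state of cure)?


M90 = ML + 0.9 * (MH - ML)
M90 = 6.4 + 0.9 * (35.7 - 6.4)
M90 = 6.4 + 0.9 * 29.3
M90 = 32.77 dN.m

32.77 dN.m


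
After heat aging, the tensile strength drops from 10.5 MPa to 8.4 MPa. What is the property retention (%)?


Retention = aged / original * 100
= 8.4 / 10.5 * 100
= 80.0%

80.0%


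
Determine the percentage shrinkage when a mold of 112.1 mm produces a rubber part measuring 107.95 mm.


Shrinkage = (mold - part) / mold * 100
= (112.1 - 107.95) / 112.1 * 100
= 4.15 / 112.1 * 100
= 3.7%

3.7%


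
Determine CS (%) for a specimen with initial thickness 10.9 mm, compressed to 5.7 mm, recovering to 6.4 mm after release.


CS = (t0 - recovered) / (t0 - ts) * 100
= (10.9 - 6.4) / (10.9 - 5.7) * 100
= 4.5 / 5.2 * 100
= 86.5%

86.5%


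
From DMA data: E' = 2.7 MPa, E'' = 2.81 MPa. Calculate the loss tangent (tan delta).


tan delta = E'' / E'
= 2.81 / 2.7
= 1.0407

tan delta = 1.0407


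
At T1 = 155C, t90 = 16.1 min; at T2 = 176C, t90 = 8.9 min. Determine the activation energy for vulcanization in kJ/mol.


T1 = 428.15 K, T2 = 449.15 K
1/T1 - 1/T2 = 1.0920e-04
ln(t1/t2) = ln(16.1/8.9) = 0.5928
Ea = 8.314 * 0.5928 / 1.0920e-04 = 45129.7393 J/mol
Ea = 45.13 kJ/mol

45.13 kJ/mol


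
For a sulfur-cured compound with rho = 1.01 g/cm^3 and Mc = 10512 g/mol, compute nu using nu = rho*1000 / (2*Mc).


nu = rho * 1000 / (2 * Mc)
nu = 1.01 * 1000 / (2 * 10512)
nu = 1010.0 / 21024
nu = 0.0480 mol/L

0.0480 mol/L


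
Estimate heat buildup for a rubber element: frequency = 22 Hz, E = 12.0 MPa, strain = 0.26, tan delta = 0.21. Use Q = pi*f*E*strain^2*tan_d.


Q = pi * f * E * strain^2 * tan_d
= pi * 22 * 12.0 * 0.26^2 * 0.21
= pi * 22 * 12.0 * 0.0676 * 0.21
= 11.7739

Q = 11.7739


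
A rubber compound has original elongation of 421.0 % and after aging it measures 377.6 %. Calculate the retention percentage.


Retention = aged / original * 100
= 377.6 / 421.0 * 100
= 89.7%

89.7%


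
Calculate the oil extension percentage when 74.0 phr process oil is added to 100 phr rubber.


Oil % = oil / (100 + oil) * 100
= 74.0 / (100 + 74.0) * 100
= 74.0 / 174.0 * 100
= 42.53%

42.53%


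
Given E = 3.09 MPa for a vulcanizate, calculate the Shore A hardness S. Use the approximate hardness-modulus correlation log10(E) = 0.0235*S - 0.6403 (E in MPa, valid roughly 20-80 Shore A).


log10(E) = 0.0235*S - 0.6403  =>  S = (log10(E) + 0.6403) / 0.0235
log10(3.09) = 0.489958
S = (0.489958 + 0.6403) / 0.0235 = 1.130258 / 0.0235
S = 48.1

Shore A = 48.1


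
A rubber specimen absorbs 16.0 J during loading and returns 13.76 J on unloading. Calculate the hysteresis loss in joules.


Hysteresis loss = loading - unloading
= 16.0 - 13.76
= 2.24 J

2.24 J


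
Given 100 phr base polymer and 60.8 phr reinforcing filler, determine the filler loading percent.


Filler % = filler / (rubber + filler) * 100
= 60.8 / (100 + 60.8) * 100
= 60.8 / 160.8 * 100
= 37.81%

37.81%


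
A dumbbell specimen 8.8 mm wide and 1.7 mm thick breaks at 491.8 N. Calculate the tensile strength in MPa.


Area = width * thickness = 8.8 * 1.7 = 14.96 mm^2
TS = force / area = 491.8 / 14.96 = 32.87 MPa

32.87 MPa


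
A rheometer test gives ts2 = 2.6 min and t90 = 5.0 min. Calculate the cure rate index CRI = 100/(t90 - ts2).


CRI = 100 / (t90 - ts2)
= 100 / (5.0 - 2.6)
= 100 / 2.4
= 41.67 min^-1

41.67 min^-1


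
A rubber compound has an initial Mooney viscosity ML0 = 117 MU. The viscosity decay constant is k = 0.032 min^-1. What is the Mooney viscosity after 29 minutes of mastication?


ML = ML0 * exp(-k * t)
ML = 117 * exp(-0.032 * 29)
ML = 117 * 0.3953
ML = 46.26 MU

46.26 MU


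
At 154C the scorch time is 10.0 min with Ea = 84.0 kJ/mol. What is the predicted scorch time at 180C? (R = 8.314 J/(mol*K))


Convert temperatures: T1 = 154 + 273.15 = 427.15 K, T2 = 180 + 273.15 = 453.15 K
ts2_new = 10.0 * exp(84000 / 8.314 * (1/453.15 - 1/427.15))
1/T2 - 1/T1 = -1.3432e-04
ts2_new = 2.57 min

2.57 min


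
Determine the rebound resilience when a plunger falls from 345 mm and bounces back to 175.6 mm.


Resilience = h_rebound / h_drop * 100
= 175.6 / 345 * 100
= 50.9%

50.9%


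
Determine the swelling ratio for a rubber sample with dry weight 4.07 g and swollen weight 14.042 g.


Q = W_swollen / W_dry
Q = 14.042 / 4.07
Q = 3.45

Q = 3.45


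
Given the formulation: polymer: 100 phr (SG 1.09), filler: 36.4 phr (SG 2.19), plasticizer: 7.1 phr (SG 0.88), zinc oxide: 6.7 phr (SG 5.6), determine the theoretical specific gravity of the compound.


Sum of weights = 150.2
Volume contributions:
  polymer: 100/1.09 = 91.7431
  filler: 36.4/2.19 = 16.6210
  plasticizer: 7.1/0.88 = 8.0682
  zinc oxide: 6.7/5.6 = 1.1964
Sum of volumes = 117.6287
SG = 150.2 / 117.6287 = 1.277

SG = 1.277


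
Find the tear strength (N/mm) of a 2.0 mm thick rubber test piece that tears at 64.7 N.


Tear strength = force / thickness
= 64.7 / 2.0
= 32.35 N/mm

32.35 N/mm


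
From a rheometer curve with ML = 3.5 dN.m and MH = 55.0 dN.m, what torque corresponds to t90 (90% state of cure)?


M90 = ML + 0.9 * (MH - ML)
M90 = 3.5 + 0.9 * (55.0 - 3.5)
M90 = 3.5 + 0.9 * 51.5
M90 = 49.85 dN.m

49.85 dN.m


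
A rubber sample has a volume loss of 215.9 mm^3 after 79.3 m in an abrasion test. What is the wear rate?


Rate = volume_loss / distance
= 215.9 / 79.3
= 2.723 mm^3/m

2.723 mm^3/m


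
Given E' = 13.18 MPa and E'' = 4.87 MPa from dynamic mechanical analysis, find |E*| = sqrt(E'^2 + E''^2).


|E*| = sqrt(E'^2 + E''^2)
= sqrt(13.18^2 + 4.87^2)
= sqrt(173.7124 + 23.7169)
= 14.051 MPa

14.051 MPa


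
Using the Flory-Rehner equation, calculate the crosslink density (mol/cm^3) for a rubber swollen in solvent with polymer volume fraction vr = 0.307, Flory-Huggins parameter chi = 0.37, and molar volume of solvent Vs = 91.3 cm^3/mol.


ln(1 - vr) = ln(1 - 0.307) = -0.3667
Numerator = -((-0.3667) + 0.307 + 0.37 * 0.307^2) = 0.0249
Denominator = 91.3 * (0.307^(1/3) - 0.307/2) = 47.5764
nu = 0.0249 / 47.5764 = 5.2238e-04 mol/cm^3

5.2238e-04 mol/cm^3


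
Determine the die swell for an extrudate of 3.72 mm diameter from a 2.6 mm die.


Die swell ratio = D_extrudate / D_die
= 3.72 / 2.6
= 1.431

Die swell = 1.431


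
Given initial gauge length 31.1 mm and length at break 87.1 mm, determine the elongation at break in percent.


Elongation = (Lf - L0) / L0 * 100
= (87.1 - 31.1) / 31.1 * 100
= 56.0 / 31.1 * 100
= 180.1%

180.1%


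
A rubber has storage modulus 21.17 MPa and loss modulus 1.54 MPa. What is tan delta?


tan delta = E'' / E'
= 1.54 / 21.17
= 0.0727

tan delta = 0.0727


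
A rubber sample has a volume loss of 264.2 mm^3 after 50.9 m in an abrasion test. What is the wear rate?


Rate = volume_loss / distance
= 264.2 / 50.9
= 5.191 mm^3/m

5.191 mm^3/m


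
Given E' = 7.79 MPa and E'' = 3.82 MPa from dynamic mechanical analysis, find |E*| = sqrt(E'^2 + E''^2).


|E*| = sqrt(E'^2 + E''^2)
= sqrt(7.79^2 + 3.82^2)
= sqrt(60.6841 + 14.5924)
= 8.676 MPa

8.676 MPa


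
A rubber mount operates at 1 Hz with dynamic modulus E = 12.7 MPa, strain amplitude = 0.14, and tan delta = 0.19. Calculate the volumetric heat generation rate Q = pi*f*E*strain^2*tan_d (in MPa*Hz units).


Q = pi * f * E * strain^2 * tan_d
= pi * 1 * 12.7 * 0.14^2 * 0.19
= pi * 1 * 12.7 * 0.0196 * 0.19
= 0.1486

Q = 0.1486


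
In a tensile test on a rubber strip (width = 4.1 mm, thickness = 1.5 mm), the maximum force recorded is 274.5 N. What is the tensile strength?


Area = width * thickness = 4.1 * 1.5 = 6.15 mm^2
TS = force / area = 274.5 / 6.15 = 44.63 MPa

44.63 MPa


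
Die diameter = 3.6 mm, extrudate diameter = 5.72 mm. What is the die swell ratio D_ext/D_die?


Die swell ratio = D_extrudate / D_die
= 5.72 / 3.6
= 1.589

Die swell = 1.589


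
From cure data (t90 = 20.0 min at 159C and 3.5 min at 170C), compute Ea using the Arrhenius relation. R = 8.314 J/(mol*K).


T1 = 432.15 K, T2 = 443.15 K
1/T1 - 1/T2 = 5.7439e-05
ln(t1/t2) = ln(20.0/3.5) = 1.7430
Ea = 8.314 * 1.7430 / 5.7439e-05 = 252285.5317 J/mol
Ea = 252.29 kJ/mol

252.29 kJ/mol


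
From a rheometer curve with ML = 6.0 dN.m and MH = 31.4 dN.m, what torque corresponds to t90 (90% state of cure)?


M90 = ML + 0.9 * (MH - ML)
M90 = 6.0 + 0.9 * (31.4 - 6.0)
M90 = 6.0 + 0.9 * 25.4
M90 = 28.86 dN.m

28.86 dN.m


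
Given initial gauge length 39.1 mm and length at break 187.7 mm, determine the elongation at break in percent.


Elongation = (Lf - L0) / L0 * 100
= (187.7 - 39.1) / 39.1 * 100
= 148.6 / 39.1 * 100
= 380.1%

380.1%


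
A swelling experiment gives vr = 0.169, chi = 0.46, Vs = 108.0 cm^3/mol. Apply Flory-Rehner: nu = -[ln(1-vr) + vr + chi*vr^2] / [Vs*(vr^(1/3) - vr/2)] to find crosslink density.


ln(1 - vr) = ln(1 - 0.169) = -0.1851
Numerator = -((-0.1851) + 0.169 + 0.46 * 0.169^2) = 0.0030
Denominator = 108.0 * (0.169^(1/3) - 0.169/2) = 50.5848
nu = 0.0030 / 50.5848 = 5.9058e-05 mol/cm^3

5.9058e-05 mol/cm^3


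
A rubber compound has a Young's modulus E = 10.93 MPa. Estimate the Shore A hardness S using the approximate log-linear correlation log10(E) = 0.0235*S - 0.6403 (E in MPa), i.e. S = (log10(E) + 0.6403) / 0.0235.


log10(E) = 0.0235*S - 0.6403  =>  S = (log10(E) + 0.6403) / 0.0235
log10(10.93) = 1.038620
S = (1.038620 + 0.6403) / 0.0235 = 1.678920 / 0.0235
S = 71.4

Shore A = 71.4


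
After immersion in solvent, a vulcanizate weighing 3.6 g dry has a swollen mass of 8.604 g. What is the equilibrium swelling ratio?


Q = W_swollen / W_dry
Q = 8.604 / 3.6
Q = 2.39

Q = 2.39


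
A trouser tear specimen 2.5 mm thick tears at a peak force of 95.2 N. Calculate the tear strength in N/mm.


Tear strength = force / thickness
= 95.2 / 2.5
= 38.08 N/mm

38.08 N/mm


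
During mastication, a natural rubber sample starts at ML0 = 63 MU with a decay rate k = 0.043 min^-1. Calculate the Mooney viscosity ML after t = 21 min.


ML = ML0 * exp(-k * t)
ML = 63 * exp(-0.043 * 21)
ML = 63 * 0.4054
ML = 25.54 MU

25.54 MU


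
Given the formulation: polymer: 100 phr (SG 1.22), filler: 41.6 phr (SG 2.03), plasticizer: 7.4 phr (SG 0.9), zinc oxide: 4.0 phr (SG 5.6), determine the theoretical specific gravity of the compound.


Sum of weights = 153.0
Volume contributions:
  polymer: 100/1.22 = 81.9672
  filler: 41.6/2.03 = 20.4926
  plasticizer: 7.4/0.9 = 8.2222
  zinc oxide: 4.0/5.6 = 0.7143
Sum of volumes = 111.3963
SG = 153.0 / 111.3963 = 1.373

SG = 1.373
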